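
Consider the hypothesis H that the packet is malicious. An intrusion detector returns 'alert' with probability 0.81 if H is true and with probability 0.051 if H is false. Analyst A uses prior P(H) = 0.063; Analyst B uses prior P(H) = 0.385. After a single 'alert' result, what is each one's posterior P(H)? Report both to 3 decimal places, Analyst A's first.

The likelihood ratio for an 'alert' result is 0.81/0.051 = 15.882.
Analyst A: prior odds 0.063/0.937 = 0.067236; posterior odds 1.0679; posterior probability 0.516.
Analyst B: prior odds 0.385/0.615 = 0.62602; posterior odds 9.9426; posterior probability 0.909.

Analyst A: 0.516; Analyst B: 0.909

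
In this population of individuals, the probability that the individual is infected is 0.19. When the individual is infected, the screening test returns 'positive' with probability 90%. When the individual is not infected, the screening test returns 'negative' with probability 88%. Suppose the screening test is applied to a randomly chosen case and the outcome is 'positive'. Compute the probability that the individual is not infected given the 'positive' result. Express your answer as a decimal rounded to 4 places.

P(¬H | E) ≈ 0.3624

Write H for 'the individual is infected'. Prior odds H:¬H = 0.19/0.81 = 0.23457. For the 'positive' outcome, the likelihood ratio is 0.9/0.12 = 7.5000.
Posterior odds = 0.23457 × 7.5000 = 1.7593, so P(H|E) = 1.7593/(1+1.7593) = 0.6376. Then P(¬H|E) = 1 − 0.6376 = 0.3624.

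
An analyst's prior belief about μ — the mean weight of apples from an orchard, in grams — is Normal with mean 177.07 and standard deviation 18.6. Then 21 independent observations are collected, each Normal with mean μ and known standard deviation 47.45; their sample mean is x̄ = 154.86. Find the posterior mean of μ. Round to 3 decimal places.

Posterior mean ≈ 160.115

With known σ, the Normal prior is conjugate. Weight on the data is w = (n/σ²)/(n/σ² + 1/τ₀²) = 0.00932710/(0.00932710+0.00289051) = 0.76341.
Posterior mean = w·x̄ + (1−w)·μ₀ = 0.76341·154.86 + 0.23659·177.07 = 160.115.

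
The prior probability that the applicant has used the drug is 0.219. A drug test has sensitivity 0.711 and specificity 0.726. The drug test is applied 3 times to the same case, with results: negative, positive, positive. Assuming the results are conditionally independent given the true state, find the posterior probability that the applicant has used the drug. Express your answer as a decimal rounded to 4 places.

Let H be the event that the applicant has used the drug; start with P(H) = 0.219. P('positive'|H) = 0.711, P('positive'|¬H) = 0.274.
Update on result 1 ('negative'): P(H) ← 0.289·0.2190 / (0.289·0.2190 + 0.726·0.7810) = 0.063291/0.63030 = 0.1004.
Update on result 2 ('positive'): P(H) ← 0.711·0.1004 / (0.711·0.1004 + 0.274·0.8996) = 0.071395/0.31788 = 0.2246.
Update on result 3 ('positive'): P(H) ← 0.711·0.2246 / (0.711·0.2246 + 0.274·0.7754) = 0.15969/0.37215 = 0.4291.

Posterior P(H) ≈ 0.4291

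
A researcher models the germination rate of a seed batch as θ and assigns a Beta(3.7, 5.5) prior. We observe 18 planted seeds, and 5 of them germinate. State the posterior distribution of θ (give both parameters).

Observing 5 successes and 13 failures updates Beta(3.7, 5.5) by adding the success and failure counts to the two shape parameters: α = 3.7+5 = 8.7, β = 5.5+13 = 18.5.

Posterior: Beta(8.7, 18.5)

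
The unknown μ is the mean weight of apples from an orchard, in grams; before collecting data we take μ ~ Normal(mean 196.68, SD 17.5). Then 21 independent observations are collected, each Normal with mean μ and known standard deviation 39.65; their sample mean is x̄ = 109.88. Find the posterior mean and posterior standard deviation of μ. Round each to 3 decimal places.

With known σ, the Normal prior is conjugate. Weight on the data is w = (n/σ²)/(n/σ² + 1/τ₀²) = 0.0133577/(0.0133577+0.00326531) = 0.80357.
Posterior mean = w·x̄ + (1−w)·μ₀ = 0.80357·109.88 + 0.19643·196.68 = 126.930. Posterior variance = 1/(0.0133577+0.00326531) = 60.1575, so SD = 7.756.

Posterior mean ≈ 126.930; posterior SD ≈ 7.756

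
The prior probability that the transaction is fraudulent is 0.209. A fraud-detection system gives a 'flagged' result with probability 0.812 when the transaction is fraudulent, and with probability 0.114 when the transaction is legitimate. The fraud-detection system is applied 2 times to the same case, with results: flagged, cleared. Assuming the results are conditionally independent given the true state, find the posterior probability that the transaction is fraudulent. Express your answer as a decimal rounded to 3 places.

Posterior P(H) ≈ 0.285

Let H be the event that the transaction is fraudulent; start with P(H) = 0.209. P('flagged'|H) = 0.812, P('flagged'|¬H) = 0.114.
Update on result 1 ('flagged'): P(H) ← 0.812·0.2090 / (0.812·0.2090 + 0.114·0.7910) = 0.16971/0.25988 = 0.6530.
Update on result 2 ('cleared'): P(H) ← 0.188·0.6530 / (0.188·0.6530 + 0.886·0.3470) = 0.12277/0.43019 = 0.2854.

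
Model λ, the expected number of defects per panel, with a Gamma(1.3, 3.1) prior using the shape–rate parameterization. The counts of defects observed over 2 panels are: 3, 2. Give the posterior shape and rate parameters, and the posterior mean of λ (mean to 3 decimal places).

The Poisson likelihood adds the total count to the shape and the number of exposure periods to the rate. Here ∑xᵢ = 5 and n = 2, so shape 1.3→6.3 and rate 3.1→5.1.
E[λ | data] = 6.3/5.1 = 1.235.

Posterior: Gamma(shape=6.3, rate=5.1); mean ≈ 1.235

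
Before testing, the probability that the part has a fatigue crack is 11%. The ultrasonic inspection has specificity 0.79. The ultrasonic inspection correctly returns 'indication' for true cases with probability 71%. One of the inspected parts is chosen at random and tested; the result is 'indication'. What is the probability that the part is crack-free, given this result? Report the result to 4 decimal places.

Let H be the event that the part has a fatigue crack. P(H) = 0.11, so P(¬H) = 0.89. With E the 'indication' result, P(E|H) = 0.71 and P(E|¬H) = 0.21.
P(E) = 0.71·0.11 + 0.21·0.89 = 0.078100 + 0.18690 = 0.26500.
By Bayes' theorem, P(H|E) = 0.078100 / 0.26500 = 0.2947. Hence P(¬H|E) = 1 − 0.2947 = 0.7053.

P(¬H | E) ≈ 0.7053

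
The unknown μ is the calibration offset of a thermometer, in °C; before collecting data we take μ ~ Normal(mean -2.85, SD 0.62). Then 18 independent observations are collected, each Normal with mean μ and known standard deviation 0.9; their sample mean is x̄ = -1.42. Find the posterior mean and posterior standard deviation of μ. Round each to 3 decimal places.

Prior precision 1/τ₀² = 1/0.62² = 2.60146; data precision n/σ² = 18/0.9² = 22.2222.
Posterior precision = 2.60146 + 22.2222 = 24.8237, giving posterior SD = 1/√24.8237 = 0.201.
Posterior mean = (2.60146·-2.85 + 22.2222·-1.42) / 24.8237 = -1.570.

Posterior mean ≈ -1.570; posterior SD ≈ 0.201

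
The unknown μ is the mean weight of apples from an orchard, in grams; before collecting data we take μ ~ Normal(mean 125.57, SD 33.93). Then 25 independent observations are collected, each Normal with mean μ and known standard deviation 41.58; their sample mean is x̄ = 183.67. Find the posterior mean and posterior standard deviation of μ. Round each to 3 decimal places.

With known σ, the Normal prior is conjugate. Weight on the data is w = (n/σ²)/(n/σ² + 1/τ₀²) = 0.0144601/(0.0144601+0.00086862) = 0.94333.
Posterior mean = w·x̄ + (1−w)·μ₀ = 0.94333·183.67 + 0.056667·125.57 = 180.378. Posterior variance = 1/(0.0144601+0.00086862) = 65.2370, so SD = 8.077.

Posterior mean ≈ 180.378; posterior SD ≈ 8.077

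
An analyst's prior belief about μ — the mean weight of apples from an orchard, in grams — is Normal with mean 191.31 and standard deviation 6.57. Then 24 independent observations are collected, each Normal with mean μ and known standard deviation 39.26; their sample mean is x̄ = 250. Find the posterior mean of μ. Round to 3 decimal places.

Posterior mean ≈ 214.901

Prior precision 1/τ₀² = 1/6.57² = 0.0231670; data precision n/σ² = 24/39.26² = 0.0155708.
Posterior precision = 0.0231670 + 0.0155708 = 0.0387378.
Posterior mean = (0.0231670·191.31 + 0.0155708·250) / 0.0387378 = 214.901.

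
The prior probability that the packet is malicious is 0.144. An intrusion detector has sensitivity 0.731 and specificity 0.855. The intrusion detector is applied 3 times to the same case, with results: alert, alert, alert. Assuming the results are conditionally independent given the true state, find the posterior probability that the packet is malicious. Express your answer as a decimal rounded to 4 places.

Posterior P(H) ≈ 0.9557

Let H be the event that the packet is malicious; start with P(H) = 0.144. P('alert'|H) = 0.731, P('alert'|¬H) = 0.145.
Update on result 1 ('alert'): P(H) ← 0.731·0.1440 / (0.731·0.1440 + 0.145·0.8560) = 0.10526/0.22938 = 0.4589.
Update on result 2 ('alert'): P(H) ← 0.731·0.4589 / (0.731·0.4589 + 0.145·0.5411) = 0.33545/0.41391 = 0.8104.
Update on result 3 ('alert'): P(H) ← 0.731·0.8104 / (0.731·0.8104 + 0.145·0.1896) = 0.59244/0.61992 = 0.9557.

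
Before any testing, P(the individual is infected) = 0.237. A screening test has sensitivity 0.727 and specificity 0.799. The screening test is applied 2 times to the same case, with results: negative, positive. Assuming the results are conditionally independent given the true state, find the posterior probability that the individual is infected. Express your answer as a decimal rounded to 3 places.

Posterior P(H) ≈ 0.277

With H the event that the individual is infected, the joint likelihood of the observed sequence is P(data|H) = 0.273·0.727 = 0.19847 and P(data|¬H) = 0.799·0.201 = 0.16060.
Bayes: P(H|data) = 0.237·0.19847 / (0.237·0.19847 + 0.763·0.16060) = 0.047038/0.16957 = 0.2774.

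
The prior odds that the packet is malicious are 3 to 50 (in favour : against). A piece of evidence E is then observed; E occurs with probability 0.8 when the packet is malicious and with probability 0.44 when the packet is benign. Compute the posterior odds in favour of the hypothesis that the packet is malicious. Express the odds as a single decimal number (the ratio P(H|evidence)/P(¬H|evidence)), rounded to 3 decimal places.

Posterior odds ≈ 0.109

Prior odds = 3/50 = 0.060000. In log-odds, ln(0.060000) = -2.8134.
Add log likelihood ratio: ln(1.8182) = 0.59784.
Posterior log-odds = -2.2156, so posterior odds = exp(-2.2156) = 0.10909.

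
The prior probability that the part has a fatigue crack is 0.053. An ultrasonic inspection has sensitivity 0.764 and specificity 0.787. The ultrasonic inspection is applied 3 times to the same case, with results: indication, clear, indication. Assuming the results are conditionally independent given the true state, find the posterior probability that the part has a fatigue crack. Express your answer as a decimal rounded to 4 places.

Let H be the event that the part has a fatigue crack; start with P(H) = 0.053. P('indication'|H) = 0.764, P('indication'|¬H) = 0.213.
Update on result 1 ('indication'): P(H) ← 0.764·0.0530 / (0.764·0.0530 + 0.213·0.9470) = 0.040492/0.24220 = 0.1672.
Update on result 2 ('clear'): P(H) ← 0.236·0.1672 / (0.236·0.1672 + 0.787·0.8328) = 0.039455/0.69488 = 0.0568.
Update on result 3 ('indication'): P(H) ← 0.764·0.0568 / (0.764·0.0568 + 0.213·0.9432) = 0.043379/0.24429 = 0.1776.

Posterior P(H) ≈ 0.1776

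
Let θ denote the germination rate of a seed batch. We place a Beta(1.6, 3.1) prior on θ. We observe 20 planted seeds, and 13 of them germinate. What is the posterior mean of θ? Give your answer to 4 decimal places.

Posterior mean ≈ 0.5911

Observing 13 successes and 7 failures updates Beta(1.6, 3.1) by adding the success and failure counts to the two shape parameters: α = 1.6+13 = 14.6, β = 3.1+7 = 10.1.
E[θ | data] = 14.6/(14.6+10.1) = 0.5911.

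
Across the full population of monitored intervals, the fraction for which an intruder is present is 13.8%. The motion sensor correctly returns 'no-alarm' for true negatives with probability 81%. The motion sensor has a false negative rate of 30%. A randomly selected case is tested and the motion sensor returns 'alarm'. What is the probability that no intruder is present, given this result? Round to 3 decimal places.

P(¬H | E) ≈ 0.629

Write H for 'an intruder is present'. Prior odds H:¬H = 0.138/0.862 = 0.16009. For the 'alarm' outcome, the likelihood ratio is 0.7/0.19 = 3.6842.
Posterior odds = 0.16009 × 3.6842 = 0.58982, so P(H|E) = 0.58982/(1+0.58982) = 0.371. Then P(¬H|E) = 1 − 0.371 = 0.629.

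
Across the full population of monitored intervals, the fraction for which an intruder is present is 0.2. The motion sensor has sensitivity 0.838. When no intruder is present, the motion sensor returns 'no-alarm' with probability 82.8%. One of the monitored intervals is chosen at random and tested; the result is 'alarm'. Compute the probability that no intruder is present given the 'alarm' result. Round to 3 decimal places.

Let H be the event that an intruder is present. P(H) = 0.2, so P(¬H) = 0.8. With E the 'alarm' result, P(E|H) = 0.838 and P(E|¬H) = 0.172.
P(E) = 0.838·0.2 + 0.172·0.8 = 0.16760 + 0.13760 = 0.30520.
By Bayes' theorem, P(H|E) = 0.16760 / 0.30520 = 0.549. Hence P(¬H|E) = 1 − 0.549 = 0.451.

P(¬H | E) ≈ 0.451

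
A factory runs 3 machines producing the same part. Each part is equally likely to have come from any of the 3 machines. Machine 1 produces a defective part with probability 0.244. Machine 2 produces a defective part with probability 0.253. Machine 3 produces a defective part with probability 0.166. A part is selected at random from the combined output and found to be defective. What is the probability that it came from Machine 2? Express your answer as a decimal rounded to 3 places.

Posterior probability ≈ 0.382

P(defective|M1) = 0.244; P(defective|M2) = 0.253; P(defective|M3) = 0.166.
Prior × likelihood for each source: 0.333333·0.244=0.08133, 0.333333·0.253=0.08433, 0.333333·0.166=0.05533. Summing gives P(defective) = 0.22100.
P(Machine 2 | defective) = 0.08433 / 0.22100 = 0.382.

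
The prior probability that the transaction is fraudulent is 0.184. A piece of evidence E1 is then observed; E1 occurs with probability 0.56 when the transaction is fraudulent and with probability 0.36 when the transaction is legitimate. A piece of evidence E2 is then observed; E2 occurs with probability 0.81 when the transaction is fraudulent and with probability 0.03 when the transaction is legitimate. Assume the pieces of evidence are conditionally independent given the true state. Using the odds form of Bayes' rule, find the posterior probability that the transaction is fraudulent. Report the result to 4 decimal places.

Posterior probability ≈ 0.9045

Prior odds = 0.184/(1−0.184) = 0.22549.
Likelihood ratio for E1 = 0.56/0.36 = 1.5556.
Likelihood ratio for E2 = 0.81/0.03 = 27.000.
Posterior odds = prior odds × LR₁ × LR₂ = 9.4706.
Posterior probability = odds/(1+odds) = 9.4706/10.471 = 0.9045.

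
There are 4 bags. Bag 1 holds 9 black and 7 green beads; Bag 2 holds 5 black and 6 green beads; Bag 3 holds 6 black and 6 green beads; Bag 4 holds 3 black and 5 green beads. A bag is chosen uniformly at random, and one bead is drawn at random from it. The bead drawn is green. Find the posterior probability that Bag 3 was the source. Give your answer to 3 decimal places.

Posterior probability ≈ 0.237

Tabulate prior·likelihood by source: [1] prior 0.25, lik 0.4375, product 0.1094; [2] prior 0.25, lik 0.5455, product 0.1364; [3] prior 0.25, lik 0.5, product 0.1250; [4] prior 0.25, lik 0.625, product 0.1562.
Normalizing constant = 0.52699; the posterior for Bag 3 is its product over the sum, 0.1250/0.52699 = 0.237.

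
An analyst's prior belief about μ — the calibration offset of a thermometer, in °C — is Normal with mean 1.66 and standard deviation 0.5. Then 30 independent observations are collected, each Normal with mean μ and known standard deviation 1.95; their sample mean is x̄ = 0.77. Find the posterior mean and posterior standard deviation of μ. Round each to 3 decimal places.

Posterior mean ≈ 1.069; posterior SD ≈ 0.290

With known σ, the Normal prior is conjugate. Weight on the data is w = (n/σ²)/(n/σ² + 1/τ₀²) = 7.88955/(7.88955+4.00000) = 0.66357.
Posterior mean = w·x̄ + (1−w)·μ₀ = 0.66357·0.77 + 0.33643·1.66 = 1.069. Posterior variance = 1/(7.88955+4.00000) = 0.0841075, so SD = 0.290.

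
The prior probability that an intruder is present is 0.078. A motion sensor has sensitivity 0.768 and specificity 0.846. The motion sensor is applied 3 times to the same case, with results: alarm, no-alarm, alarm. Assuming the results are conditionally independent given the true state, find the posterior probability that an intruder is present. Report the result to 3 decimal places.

Let H be the event that an intruder is present; start with P(H) = 0.078. P('alarm'|H) = 0.768, P('alarm'|¬H) = 0.154.
Update on result 1 ('alarm'): P(H) ← 0.768·0.0780 / (0.768·0.0780 + 0.154·0.9220) = 0.059904/0.20189 = 0.2967.
Update on result 2 ('no-alarm'): P(H) ← 0.232·0.2967 / (0.232·0.2967 + 0.846·0.7033) = 0.068837/0.66382 = 0.1037.
Update on result 3 ('alarm'): P(H) ← 0.768·0.1037 / (0.768·0.1037 + 0.154·0.8963) = 0.079641/0.21767 = 0.3659.

Posterior P(H) ≈ 0.366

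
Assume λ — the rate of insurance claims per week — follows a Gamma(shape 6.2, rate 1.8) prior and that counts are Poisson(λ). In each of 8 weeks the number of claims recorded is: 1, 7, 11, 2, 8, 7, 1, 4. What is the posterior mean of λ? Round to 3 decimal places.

Total count ∑xᵢ = 41 over n = 8 weeks.
Gamma is conjugate to the Poisson likelihood: posterior is Gamma(shape = 6.2+41 = 47.2, rate = 1.8+8 = 9.8).
Posterior mean = shape/rate = 47.2/9.8 = 4.816.

Posterior mean ≈ 4.816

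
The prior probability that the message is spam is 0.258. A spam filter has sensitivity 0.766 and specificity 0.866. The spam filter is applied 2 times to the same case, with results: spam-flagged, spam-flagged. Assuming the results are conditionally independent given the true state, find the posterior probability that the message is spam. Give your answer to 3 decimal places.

Let H be the event that the message is spam; start with P(H) = 0.258. P('spam-flagged'|H) = 0.766, P('spam-flagged'|¬H) = 0.134.
Update on result 1 ('spam-flagged'): P(H) ← 0.766·0.2580 / (0.766·0.2580 + 0.134·0.7420) = 0.19763/0.29706 = 0.6653.
Update on result 2 ('spam-flagged'): P(H) ← 0.766·0.6653 / (0.766·0.6653 + 0.134·0.3347) = 0.50961/0.55446 = 0.9191.

Posterior P(H) ≈ 0.919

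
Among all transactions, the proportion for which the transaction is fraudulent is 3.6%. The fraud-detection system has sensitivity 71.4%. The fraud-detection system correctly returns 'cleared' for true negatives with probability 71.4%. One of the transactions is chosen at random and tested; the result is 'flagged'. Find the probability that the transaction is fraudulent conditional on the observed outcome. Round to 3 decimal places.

Write H for 'the transaction is fraudulent'. Prior odds H:¬H = 0.036/0.964 = 0.037344. For the 'flagged' outcome, the likelihood ratio is 0.714/0.286 = 2.4965.
Posterior odds = 0.037344 × 2.4965 = 0.093230, so P(H|E) = 0.093230/(1+0.093230) = 0.085.

P(H | E) ≈ 0.085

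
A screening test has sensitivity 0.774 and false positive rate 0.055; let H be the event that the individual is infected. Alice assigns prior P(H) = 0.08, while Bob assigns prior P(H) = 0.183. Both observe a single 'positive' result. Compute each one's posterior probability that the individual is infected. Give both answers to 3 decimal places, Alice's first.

P('+'|H) = 0.774, P('+'|¬H) = 0.055.
Alice: numerator 0.774·0.08 = 0.061920; evidence = 0.061920+0.055·0.92 = 0.11252; posterior = 0.550.
Bob: numerator 0.774·0.183 = 0.14164; evidence = 0.14164+0.055·0.817 = 0.18658; posterior = 0.759.

Alice: 0.550; Bob: 0.759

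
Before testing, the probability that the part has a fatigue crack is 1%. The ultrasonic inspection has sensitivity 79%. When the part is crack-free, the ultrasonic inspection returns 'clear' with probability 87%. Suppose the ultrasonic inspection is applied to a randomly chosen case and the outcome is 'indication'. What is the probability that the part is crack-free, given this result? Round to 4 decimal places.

Write H for 'the part has a fatigue crack'. Prior odds H:¬H = 0.01/0.99 = 0.010101. For the 'indication' outcome, the likelihood ratio is 0.79/0.13 = 6.0769.
Posterior odds = 0.010101 × 6.0769 = 0.061383, so P(H|E) = 0.061383/(1+0.061383) = 0.0578. Then P(¬H|E) = 1 − 0.0578 = 0.9422.

P(¬H | E) ≈ 0.9422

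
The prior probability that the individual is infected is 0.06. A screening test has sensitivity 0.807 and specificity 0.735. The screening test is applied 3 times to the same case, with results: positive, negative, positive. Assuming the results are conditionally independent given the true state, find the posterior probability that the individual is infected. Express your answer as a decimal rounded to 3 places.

With H the event that the individual is infected, the joint likelihood of the observed sequence is P(data|H) = 0.807·0.193·0.807 = 0.12569 and P(data|¬H) = 0.265·0.735·0.265 = 0.051615.
Bayes: P(H|data) = 0.06·0.12569 / (0.06·0.12569 + 0.94·0.051615) = 0.0075415/0.056060 = 0.1345.

Posterior P(H) ≈ 0.135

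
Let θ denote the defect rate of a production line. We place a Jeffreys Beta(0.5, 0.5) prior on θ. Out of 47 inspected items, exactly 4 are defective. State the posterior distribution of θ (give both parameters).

The binomial likelihood is conjugate to the Beta prior: with 4 successes and 43 failures, the posterior is Beta(0.5+4, 0.5+43) = Beta(4.5, 43.5).

Posterior: Beta(4.5, 43.5)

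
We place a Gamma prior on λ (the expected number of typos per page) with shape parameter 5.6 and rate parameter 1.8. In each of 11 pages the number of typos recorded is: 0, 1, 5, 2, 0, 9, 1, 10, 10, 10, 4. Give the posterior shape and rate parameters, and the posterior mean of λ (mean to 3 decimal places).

Posterior: Gamma(shape=57.6, rate=12.8); mean ≈ 4.500

Total count ∑xᵢ = 52 over n = 11 pages.
Gamma is conjugate to the Poisson likelihood: posterior is Gamma(shape = 5.6+52 = 57.6, rate = 1.8+11 = 12.8).
Posterior mean = shape/rate = 57.6/12.8 = 4.500.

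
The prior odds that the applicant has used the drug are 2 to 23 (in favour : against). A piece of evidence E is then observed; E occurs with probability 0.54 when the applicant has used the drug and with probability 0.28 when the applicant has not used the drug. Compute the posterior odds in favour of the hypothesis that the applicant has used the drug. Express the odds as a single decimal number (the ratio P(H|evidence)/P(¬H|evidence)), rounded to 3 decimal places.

Prior odds = 2/23 = 0.086957.
Likelihood ratio for E = 0.54/0.28 = 1.9286.
Posterior odds = prior odds × LR = 0.16770.

Posterior odds ≈ 0.168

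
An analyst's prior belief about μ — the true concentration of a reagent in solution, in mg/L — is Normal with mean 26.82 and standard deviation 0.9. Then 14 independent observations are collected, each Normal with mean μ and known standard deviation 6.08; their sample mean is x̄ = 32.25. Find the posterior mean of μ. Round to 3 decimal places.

With known σ, the Normal prior is conjugate. Weight on the data is w = (n/σ²)/(n/σ² + 1/τ₀²) = 0.378722/(0.378722+1.23457) = 0.23475.
Posterior mean = w·x̄ + (1−w)·μ₀ = 0.23475·32.25 + 0.76525·26.82 = 28.095.

Posterior mean ≈ 28.095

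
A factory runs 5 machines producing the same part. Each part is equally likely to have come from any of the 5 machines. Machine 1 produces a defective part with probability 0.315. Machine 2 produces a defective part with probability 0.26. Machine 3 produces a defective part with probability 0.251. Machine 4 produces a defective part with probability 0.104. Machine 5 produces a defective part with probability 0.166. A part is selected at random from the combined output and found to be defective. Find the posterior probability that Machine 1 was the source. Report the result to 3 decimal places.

P(defective|M1) = 0.315; P(defective|M2) = 0.26; P(defective|M3) = 0.251; P(defective|M4) = 0.104; P(defective|M5) = 0.166.
Prior × likelihood for each source: 0.2·0.315=0.06300, 0.2·0.26=0.05200, 0.2·0.251=0.05020, 0.2·0.104=0.02080, 0.2·0.166=0.03320. Summing gives P(defective) = 0.21920.
P(Machine 1 | defective) = 0.06300 / 0.21920 = 0.287.

Posterior probability ≈ 0.287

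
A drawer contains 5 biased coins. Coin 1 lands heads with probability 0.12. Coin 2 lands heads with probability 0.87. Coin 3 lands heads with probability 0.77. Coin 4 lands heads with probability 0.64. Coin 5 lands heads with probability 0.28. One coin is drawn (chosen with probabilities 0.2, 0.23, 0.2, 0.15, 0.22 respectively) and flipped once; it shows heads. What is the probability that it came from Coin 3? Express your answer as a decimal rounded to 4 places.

Posterior probability ≈ 0.2875

P(heads|C1) = 0.12; P(heads|C2) = 0.87; P(heads|C3) = 0.77; P(heads|C4) = 0.64; P(heads|C5) = 0.28.
Prior × likelihood for each source: 0.2·0.12=0.02400, 0.23·0.87=0.2001, 0.2·0.77=0.1540, 0.15·0.64=0.09600, 0.22·0.28=0.06160. Summing gives P(heads) = 0.53570.
P(Coin 3 | heads) = 0.1540 / 0.53570 = 0.2875.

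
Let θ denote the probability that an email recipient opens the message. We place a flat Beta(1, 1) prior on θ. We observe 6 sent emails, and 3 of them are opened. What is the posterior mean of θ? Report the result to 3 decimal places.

Posterior mean ≈ 0.500

The binomial likelihood is conjugate to the Beta prior: with 3 successes and 3 failures, the posterior is Beta(1+3, 1+3) = Beta(4, 4).
Posterior mean = α/(α+β) = 4/8 = 0.500.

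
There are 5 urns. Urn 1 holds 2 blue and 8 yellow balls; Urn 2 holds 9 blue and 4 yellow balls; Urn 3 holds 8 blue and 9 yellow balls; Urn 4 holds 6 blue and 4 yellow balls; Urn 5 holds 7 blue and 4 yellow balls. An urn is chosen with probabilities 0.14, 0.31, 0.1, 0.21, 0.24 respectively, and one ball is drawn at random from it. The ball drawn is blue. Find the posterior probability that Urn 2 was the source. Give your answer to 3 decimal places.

P(blue|Urn 1) = 0.2; P(blue|Urn 2) = 0.6923; P(blue|Urn 3) = 0.4706; P(blue|Urn 4) = 0.6; P(blue|Urn 5) = 0.6364.
Prior × likelihood for each source: 0.14·0.2=0.02800, 0.31·0.6923=0.2146, 0.1·0.4706=0.04706, 0.21·0.6=0.1260, 0.24·0.6364=0.1527. Summing gives P(blue) = 0.56840.
P(Urn 2 | blue) = 0.2146 / 0.56840 = 0.378.

Posterior probability ≈ 0.378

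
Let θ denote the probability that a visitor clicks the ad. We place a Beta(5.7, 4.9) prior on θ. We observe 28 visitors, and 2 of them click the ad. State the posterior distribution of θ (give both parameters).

Observing 2 successes and 26 failures updates Beta(5.7, 4.9) by adding the success and failure counts to the two shape parameters: α = 5.7+2 = 7.7, β = 4.9+26 = 30.9.

Posterior: Beta(7.7, 30.9)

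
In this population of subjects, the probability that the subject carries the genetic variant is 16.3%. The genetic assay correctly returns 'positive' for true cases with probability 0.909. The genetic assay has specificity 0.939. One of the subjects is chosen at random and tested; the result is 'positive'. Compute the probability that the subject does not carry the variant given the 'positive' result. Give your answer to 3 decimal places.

P(¬H | E) ≈ 0.256

Write H for 'the subject carries the genetic variant'. Prior odds H:¬H = 0.163/0.837 = 0.19474. For the 'positive' outcome, the likelihood ratio is 0.909/0.061 = 14.902.
Posterior odds = 0.19474 × 14.902 = 2.9020, so P(H|E) = 2.9020/(1+2.9020) = 0.744. Then P(¬H|E) = 1 − 0.744 = 0.256.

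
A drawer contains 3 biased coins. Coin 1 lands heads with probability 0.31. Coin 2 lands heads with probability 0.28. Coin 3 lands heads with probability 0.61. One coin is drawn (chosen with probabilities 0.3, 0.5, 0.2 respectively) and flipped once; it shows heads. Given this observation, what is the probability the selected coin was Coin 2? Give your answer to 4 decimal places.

Tabulate prior·likelihood by source: [1] prior 0.3, lik 0.31, product 0.09300; [2] prior 0.5, lik 0.28, product 0.1400; [3] prior 0.2, lik 0.61, product 0.1220.
Normalizing constant = 0.35500; the posterior for Coin 2 is its product over the sum, 0.1400/0.35500 = 0.3944.

Posterior probability ≈ 0.3944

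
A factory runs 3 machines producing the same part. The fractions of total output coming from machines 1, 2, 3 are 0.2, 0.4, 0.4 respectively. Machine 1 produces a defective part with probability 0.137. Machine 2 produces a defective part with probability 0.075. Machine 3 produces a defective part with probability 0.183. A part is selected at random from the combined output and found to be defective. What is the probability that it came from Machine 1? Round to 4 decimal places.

P(defective|M1) = 0.137; P(defective|M2) = 0.075; P(defective|M3) = 0.183.
Prior × likelihood for each source: 0.2·0.137=0.02740, 0.4·0.075=0.03000, 0.4·0.183=0.07320. Summing gives P(defective) = 0.13060.
P(Machine 1 | defective) = 0.02740 / 0.13060 = 0.2098.

Posterior probability ≈ 0.2098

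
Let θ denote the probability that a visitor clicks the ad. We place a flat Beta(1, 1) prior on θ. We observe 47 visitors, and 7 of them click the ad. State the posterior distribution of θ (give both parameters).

Posterior: Beta(8, 41)

The binomial likelihood is conjugate to the Beta prior: with 7 successes and 40 failures, the posterior is Beta(1+7, 1+40) = Beta(8, 41).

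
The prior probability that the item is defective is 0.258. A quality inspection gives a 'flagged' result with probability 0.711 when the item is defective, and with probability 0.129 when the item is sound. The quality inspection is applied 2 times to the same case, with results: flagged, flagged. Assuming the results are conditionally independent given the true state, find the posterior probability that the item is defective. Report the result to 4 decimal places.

With H the event that the item is defective, the joint likelihood of the observed sequence is P(data|H) = 0.711·0.711 = 0.50552 and P(data|¬H) = 0.129·0.129 = 0.016641.
Bayes: P(H|data) = 0.258·0.50552 / (0.258·0.50552 + 0.742·0.016641) = 0.13042/0.14277 = 0.9135.

Posterior P(H) ≈ 0.9135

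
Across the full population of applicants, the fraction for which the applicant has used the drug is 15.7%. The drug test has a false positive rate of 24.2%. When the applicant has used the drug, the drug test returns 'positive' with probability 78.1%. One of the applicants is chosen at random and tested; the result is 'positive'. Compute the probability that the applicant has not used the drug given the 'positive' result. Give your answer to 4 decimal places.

P(¬H | E) ≈ 0.6246

Write H for 'the applicant has used the drug'. Prior odds H:¬H = 0.157/0.843 = 0.18624. For the 'positive' outcome, the likelihood ratio is 0.781/0.242 = 3.2273.
Posterior odds = 0.18624 × 3.2273 = 0.60105, so P(H|E) = 0.60105/(1+0.60105) = 0.3754. Then P(¬H|E) = 1 − 0.3754 = 0.6246.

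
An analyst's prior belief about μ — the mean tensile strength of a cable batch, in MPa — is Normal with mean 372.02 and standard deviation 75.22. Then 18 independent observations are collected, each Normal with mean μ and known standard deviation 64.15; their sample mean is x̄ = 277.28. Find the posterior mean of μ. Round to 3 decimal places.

Posterior mean ≈ 280.959

Prior precision 1/τ₀² = 1/75.22² = 0.00017674; data precision n/σ² = 18/64.15² = 0.00437400.
Posterior precision = 0.00017674 + 0.00437400 = 0.00455074.
Posterior mean = (0.00017674·372.02 + 0.00437400·277.28) / 0.00455074 = 280.959.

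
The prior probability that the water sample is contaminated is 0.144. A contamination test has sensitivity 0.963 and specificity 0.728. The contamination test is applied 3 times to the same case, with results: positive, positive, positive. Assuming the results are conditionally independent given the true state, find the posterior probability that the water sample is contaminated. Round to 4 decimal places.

Let H be the event that the water sample is contaminated; start with P(H) = 0.144. P('positive'|H) = 0.963, P('positive'|¬H) = 0.272.
Update on result 1 ('positive'): P(H) ← 0.963·0.1440 / (0.963·0.1440 + 0.272·0.8560) = 0.13867/0.37150 = 0.3733.
Update on result 2 ('positive'): P(H) ← 0.963·0.3733 / (0.963·0.3733 + 0.272·0.6267) = 0.35946/0.52993 = 0.6783.
Update on result 3 ('positive'): P(H) ← 0.963·0.6783 / (0.963·0.6783 + 0.272·0.3217) = 0.65322/0.74072 = 0.8819.

Posterior P(H) ≈ 0.8819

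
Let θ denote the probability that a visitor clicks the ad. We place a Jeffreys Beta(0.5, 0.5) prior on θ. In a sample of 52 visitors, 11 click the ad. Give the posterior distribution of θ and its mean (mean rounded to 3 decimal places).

Posterior: Beta(11.5, 41.5); mean ≈ 0.217

The binomial likelihood is conjugate to the Beta prior: with 11 successes and 41 failures, the posterior is Beta(0.5+11, 0.5+41) = Beta(11.5, 41.5).
E[θ | data] = 11.5/(11.5+41.5) = 0.217.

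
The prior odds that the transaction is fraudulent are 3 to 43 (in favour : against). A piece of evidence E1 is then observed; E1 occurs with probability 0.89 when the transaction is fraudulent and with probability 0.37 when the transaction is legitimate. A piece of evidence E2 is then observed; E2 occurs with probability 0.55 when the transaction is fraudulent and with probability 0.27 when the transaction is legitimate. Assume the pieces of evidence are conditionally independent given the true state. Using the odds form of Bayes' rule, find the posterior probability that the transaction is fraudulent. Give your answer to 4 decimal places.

Posterior probability ≈ 0.2548

Prior odds = 3/43 = 0.069767. In log-odds, ln(0.069767) = -2.6626.
Add log likelihood ratios: ln(2.4054) + ln(2.0370) = 1.5892.
Posterior log-odds = -1.0734, so posterior odds = exp(-1.0734) = 0.34185. Converting, P(H|E) = 0.34185/1.3419 = 0.2548.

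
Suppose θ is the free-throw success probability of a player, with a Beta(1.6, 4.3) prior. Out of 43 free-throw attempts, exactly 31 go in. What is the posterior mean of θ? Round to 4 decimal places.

Posterior mean ≈ 0.6667

Observing 31 successes and 12 failures updates Beta(1.6, 4.3) by adding the success and failure counts to the two shape parameters: α = 1.6+31 = 32.6, β = 4.3+12 = 16.3.
Posterior mean = α/(α+β) = 32.6/48.9 = 0.6667.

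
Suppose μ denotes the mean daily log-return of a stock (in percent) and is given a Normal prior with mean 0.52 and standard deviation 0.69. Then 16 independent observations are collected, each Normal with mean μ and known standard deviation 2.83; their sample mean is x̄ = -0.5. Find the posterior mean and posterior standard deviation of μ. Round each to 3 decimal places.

Posterior mean ≈ 0.023; posterior SD ≈ 0.494

Prior precision 1/τ₀² = 1/0.69² = 2.10040; data precision n/σ² = 16/2.83² = 1.99778.
Posterior precision = 2.10040 + 1.99778 = 4.09818, giving posterior SD = 1/√4.09818 = 0.494.
Posterior mean = (2.10040·0.52 + 1.99778·-0.5) / 4.09818 = 0.023.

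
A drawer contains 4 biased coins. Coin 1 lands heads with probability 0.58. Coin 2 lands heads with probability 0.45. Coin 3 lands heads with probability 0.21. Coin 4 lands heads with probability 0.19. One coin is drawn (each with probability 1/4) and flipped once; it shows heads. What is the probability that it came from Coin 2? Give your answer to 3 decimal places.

Posterior probability ≈ 0.315

P(heads|C1) = 0.58; P(heads|C2) = 0.45; P(heads|C3) = 0.21; P(heads|C4) = 0.19.
Prior × likelihood for each source: 0.25·0.58=0.1450, 0.25·0.45=0.1125, 0.25·0.21=0.05250, 0.25·0.19=0.04750. Summing gives P(heads) = 0.35750.
P(Coin 2 | heads) = 0.1125 / 0.35750 = 0.315.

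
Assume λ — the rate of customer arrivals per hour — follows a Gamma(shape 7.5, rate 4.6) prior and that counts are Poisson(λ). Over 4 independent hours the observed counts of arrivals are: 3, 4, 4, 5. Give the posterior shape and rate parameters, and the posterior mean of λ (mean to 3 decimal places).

Posterior: Gamma(shape=23.5, rate=8.6); mean ≈ 2.733

The Poisson likelihood adds the total count to the shape and the number of exposure periods to the rate. Here ∑xᵢ = 16 and n = 4, so shape 7.5→23.5 and rate 4.6→8.6.
Posterior mean = shape/rate = 23.5/8.6 = 2.733.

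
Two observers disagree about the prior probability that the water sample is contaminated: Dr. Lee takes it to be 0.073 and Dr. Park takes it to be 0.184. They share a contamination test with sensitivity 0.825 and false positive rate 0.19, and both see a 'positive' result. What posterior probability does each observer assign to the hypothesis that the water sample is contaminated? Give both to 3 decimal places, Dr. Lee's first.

The likelihood ratio for a 'positive' result is 0.825/0.19 = 4.3421.
Dr. Lee: prior odds 0.073/0.927 = 0.078749; posterior odds 0.34193; posterior probability 0.255.
Dr. Park: prior odds 0.184/0.816 = 0.22549; posterior odds 0.97910; posterior probability 0.495.

Dr. Lee: 0.255; Dr. Park: 0.495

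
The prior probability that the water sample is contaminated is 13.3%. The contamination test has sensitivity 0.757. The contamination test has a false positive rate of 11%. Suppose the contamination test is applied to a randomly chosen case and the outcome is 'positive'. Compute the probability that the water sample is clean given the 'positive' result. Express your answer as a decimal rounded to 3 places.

Write H for 'the water sample is contaminated'. Prior odds H:¬H = 0.133/0.867 = 0.15340. For the 'positive' outcome, the likelihood ratio is 0.757/0.11 = 6.8818.
Posterior odds = 0.15340 × 6.8818 = 1.0557, so P(H|E) = 1.0557/(1+1.0557) = 0.514. Then P(¬H|E) = 1 − 0.514 = 0.486.

P(¬H | E) ≈ 0.486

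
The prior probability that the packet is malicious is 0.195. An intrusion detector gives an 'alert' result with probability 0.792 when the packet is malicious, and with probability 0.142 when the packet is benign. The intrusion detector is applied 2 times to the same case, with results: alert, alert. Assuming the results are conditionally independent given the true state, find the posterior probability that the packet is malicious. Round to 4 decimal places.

Let H be the event that the packet is malicious; start with P(H) = 0.195. P('alert'|H) = 0.792, P('alert'|¬H) = 0.142.
Update on result 1 ('alert'): P(H) ← 0.792·0.1950 / (0.792·0.1950 + 0.142·0.8050) = 0.15444/0.26875 = 0.5747.
Update on result 2 ('alert'): P(H) ← 0.792·0.5747 / (0.792·0.5747 + 0.142·0.4253) = 0.45513/0.51553 = 0.8828.

Posterior P(H) ≈ 0.8828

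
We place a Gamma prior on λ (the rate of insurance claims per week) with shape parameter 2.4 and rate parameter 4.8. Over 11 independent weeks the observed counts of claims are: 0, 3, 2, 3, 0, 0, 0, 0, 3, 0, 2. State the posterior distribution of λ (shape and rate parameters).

Total count ∑xᵢ = 13 over n = 11 weeks.
Gamma is conjugate to the Poisson likelihood: posterior is Gamma(shape = 2.4+13 = 15.4, rate = 4.8+11 = 15.8).

Posterior: Gamma(shape=15.4, rate=15.8)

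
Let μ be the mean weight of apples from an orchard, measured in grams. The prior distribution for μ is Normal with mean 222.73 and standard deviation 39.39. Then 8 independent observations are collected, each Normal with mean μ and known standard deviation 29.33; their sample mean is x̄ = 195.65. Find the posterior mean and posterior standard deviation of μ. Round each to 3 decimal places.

Prior precision 1/τ₀² = 1/39.39² = 0.00064451; data precision n/σ² = 8/29.33² = 0.00929963.
Posterior precision = 0.00064451 + 0.00929963 = 0.00994414, giving posterior SD = 1/√0.00994414 = 10.028.
Posterior mean = (0.00064451·222.73 + 0.00929963·195.65) / 0.00994414 = 197.405.

Posterior mean ≈ 197.405; posterior SD ≈ 10.028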